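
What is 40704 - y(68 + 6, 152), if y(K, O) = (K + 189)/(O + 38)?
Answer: 7733497/190 ≈ 40703.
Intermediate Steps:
y(K, O) = (189 + K)/(38 + O)
40704 - y(68 + 6, 152) = 40704 - (189 + (68 + 6))/(38 + 152) = 40704 - (189 + 74)/190 = 40704 - 263/190 = 7733497/190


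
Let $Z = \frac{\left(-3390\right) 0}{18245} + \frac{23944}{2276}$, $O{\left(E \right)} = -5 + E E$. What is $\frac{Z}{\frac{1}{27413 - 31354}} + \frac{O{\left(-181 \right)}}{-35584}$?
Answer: $- \frac{209868647637}{5061824} \approx -41461.0$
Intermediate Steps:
$O{\left(E \right)} = -5 + E^{2}$
$Z = \frac{5986}{569}$ ($Z = 0 \cdot \frac{1}{18245} + 23944 \cdot \frac{1}{2276} = 0 + \frac{5986}{569} = \frac{5986}{569} \approx 10.52$)
$\frac{Z}{\frac{1}{27413 - 31354}} + \frac{O{\left(-181 \right)}}{-35584} = \frac{5986}{569 \frac{1}{27413 - 31354}} + \frac{-5 + \left(-181\right)^{2}}{-35584} = \frac{5986}{569 \frac{1}{-3941}} + \left(-5 + 32761\right) \left(- \frac{1}{35584}\right) = \frac{5986}{569 \left(- \frac{1}{3941}\right)} + 32756 \left(- \frac{1}{35584}\right) = \frac{5986}{569} \left(-3941\right) - \frac{8189}{8896} = - \frac{23590826}{569} - \frac{8189}{8896} = - \frac{209868647637}{5061824}$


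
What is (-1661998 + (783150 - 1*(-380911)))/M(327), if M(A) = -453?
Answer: 165979/151 ≈ 1099.2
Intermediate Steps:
(-1661998 + (783150 - 1*(-380911)))/M(327) = (-1661998 + (783150 - 1*(-380911)))/(-453) = (-1661998 + (783150 + 380911))*(-1/453) = (-1661998 + 1164061)*(-1/453) = -497937*(-1/453) = 165979/151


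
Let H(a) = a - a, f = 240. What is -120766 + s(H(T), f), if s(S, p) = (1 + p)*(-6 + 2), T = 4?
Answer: -121730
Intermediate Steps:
H(a) = 0
s(S, p) = -4 - 4*p (s(S, p) = (1 + p)*(-4) = -4 - 4*p)
-120766 + s(H(T), f) = -120766 + (-4 - 4*240) = -120766 + (-4 - 960) = -120766 - 964 = -121730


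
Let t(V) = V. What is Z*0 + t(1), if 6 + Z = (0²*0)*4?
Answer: 1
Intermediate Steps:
Z = -6 (Z = -6 + (0²*0)*4 = -6 + (0*0)*4 = -6 + 0*4 = -6 + 0 = -6)
Z*0 + t(1) = -6*0 + 1 = 0 + 1 = 1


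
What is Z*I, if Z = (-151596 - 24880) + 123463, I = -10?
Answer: 530130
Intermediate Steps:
Z = -53013 (Z = -176476 + 123463 = -53013)
Z*I = -53013*(-10) = 530130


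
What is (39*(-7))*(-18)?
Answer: 4914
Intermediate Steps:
(39*(-7))*(-18) = -273*(-18) = 4914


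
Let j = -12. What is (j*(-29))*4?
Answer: 1392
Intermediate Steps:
(j*(-29))*4 = -12*(-29)*4 = 348*4 = 1392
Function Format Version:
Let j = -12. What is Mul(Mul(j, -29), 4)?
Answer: 1392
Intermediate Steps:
Mul(Mul(j, -29), 4) = Mul(Mul(-12, -29), 4) = Mul(348, 4) = 1392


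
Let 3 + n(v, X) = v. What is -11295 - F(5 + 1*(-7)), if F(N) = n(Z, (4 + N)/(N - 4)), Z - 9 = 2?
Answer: -11303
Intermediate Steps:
Z = 11 (Z = 9 + 2 = 11)
n(v, X) = -3 + v
F(N) = 8 (F(N) = -3 + 11 = 8)
-11295 - F(5 + 1*(-7)) = -11295 - 1*8 = -11295 - 8 = -11303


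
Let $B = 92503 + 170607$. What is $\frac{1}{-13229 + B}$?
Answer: $\frac{1}{249881} \approx 4.0019 \cdot 10^{-6}$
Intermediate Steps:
$B = 263110$
$\frac{1}{-13229 + B} = \frac{1}{-13229 + 263110} = \frac{1}{249881}$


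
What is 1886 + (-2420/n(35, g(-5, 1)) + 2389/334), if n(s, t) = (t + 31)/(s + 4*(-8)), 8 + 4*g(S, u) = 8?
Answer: 17176863/10354 ≈ 1659.0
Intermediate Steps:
g(S, u) = 0 (g(S, u) = -2 + (¼)*8 = -2 + 2 = 0)
n(s, t) = (31 + t)/(-32 + s) (n(s, t) = (31 + t)/(s - 32) = (31 + t)/(-32 + s))
1886 + (-2420/n(35, g(-5, 1)) + 2389/334) = 1886 + (-2420*(-32 + 35)/(31 + 0) + 2389/334) = 1886 + (-2420/(31/3) + 2389*(1/334)) = 1886 + (-2420/((⅓)*31) + 2389/334) = 1886 + (-2420/31/3 + 2389/334) = 1886 + (-2420*3/31 + 2389/334) = 1886 + (-7260/31 + 2389/334) = 1886 - 2350781/10354 = 17176863/10354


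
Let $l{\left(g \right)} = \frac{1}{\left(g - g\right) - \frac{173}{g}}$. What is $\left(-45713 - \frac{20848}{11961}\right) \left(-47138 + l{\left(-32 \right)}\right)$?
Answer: $\frac{4459019010896522}{2069253} \approx 2.1549 \cdot 10^{9}$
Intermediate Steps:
$l{\left(g \right)} = - \frac{g}{173}$ ($l{\left(g \right)} = \frac{1}{0 - \frac{173}{g}} = \frac{1}{\left(-173\right) \frac{1}{g}} = - \frac{g}{173}$)
$\left(-45713 - \frac{20848}{11961}\right) \left(-47138 + l{\left(-32 \right)}\right) = \left(-45713 - \frac{20848}{11961}\right) \left(-47138 - - \frac{32}{173}\right) = \left(-45713 - \frac{20848}{11961}\right) \left(-47138 + \frac{32}{173}\right) = \left(-45713 - \frac{20848}{11961}\right) \left(- \frac{8154842}{173}\right) = \left(- \frac{546794041}{11961}\right) \left(- \frac{8154842}{173}\right) = \frac{4459019010896522}{2069253}$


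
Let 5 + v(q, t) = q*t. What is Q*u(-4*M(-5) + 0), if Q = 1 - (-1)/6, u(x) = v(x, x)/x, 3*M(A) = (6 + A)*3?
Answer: -77/24 ≈ -3.2083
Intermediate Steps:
v(q, t) = -5 + q*t
M(A) = 6 + A (M(A) = ((6 + A)*3)/3 = (18 + 3*A)/3 = 6 + A)
u(x) = (-5 + x**2)/x (u(x) = (-5 + x*x)/x = (-5 + x**2)/x)
Q = 7/6 (Q = 1 - (-1)/6 = 1 - 1*(-1/6) = 1 + 1/6 = 7/6 ≈ 1.1667)
Q*u(-4*M(-5) + 0) = 7*((-4*(6 - 5) + 0) - 5/(-4*(6 - 5) + 0))/6 = 7*((-4*1 + 0) - 5/(-4*1 + 0))/6 = 7*((-4 + 0) - 5/(-4 + 0))/6 = 7*(-4 - 5/(-4))/6 = 7*(-4 - 5*(-1/4))/6 = 7*(-4 + 5/4)/6 = (7/6)*(-11/4) = -77/24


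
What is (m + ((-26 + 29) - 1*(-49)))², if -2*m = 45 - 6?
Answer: 4225/4 ≈ 1056.3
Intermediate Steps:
m = -39/2 (m = -(45 - 6)/2 = -½*39 = -39/2 ≈ -19.500)
(m + ((-26 + 29) - 1*(-49)))² = (-39/2 + ((-26 + 29) - 1*(-49)))² = (-39/2 + (3 + 49))² = (-39/2 + 52)² = (65/2)² = 4225/4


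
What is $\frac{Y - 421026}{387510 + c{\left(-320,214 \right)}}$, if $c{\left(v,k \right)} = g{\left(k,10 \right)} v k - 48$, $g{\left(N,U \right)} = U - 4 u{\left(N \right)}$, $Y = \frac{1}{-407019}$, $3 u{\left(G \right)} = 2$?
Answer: $\frac{171365581495}{46695119102} \approx 3.6699$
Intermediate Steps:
$u{\left(G \right)} = \frac{2}{3}$ ($u{\left(G \right)} = \frac{1}{3} \cdot 2 = \frac{2}{3}$)
$Y = - \frac{1}{407019} \approx -2.4569 \cdot 10^{-6}$
$g{\left(N,U \right)} = - \frac{8}{3} + U$ ($g{\left(N,U \right)} = U - \frac{8}{3} = - \frac{8}{3} + U$)
$c{\left(v,k \right)} = -48 + \frac{22 k v}{3}$ ($c{\left(v,k \right)} = \left(- \frac{8}{3} + 10\right) v k - 48 = \frac{22 v}{3} k - 48 = \frac{22 k v}{3} - 48 = -48 + \frac{22 k v}{3}$)
$\frac{Y - 421026}{387510 + c{\left(-320,214 \right)}} = \frac{- \frac{1}{407019} - 421026}{387510 + \left(-48 + \frac{22}{3} \cdot 214 \left(-320\right)\right)} = - \frac{171365581495}{407019 \left(387510 - \frac{1506704}{3}\right)} = - \frac{171365581495}{407019 \left(- \frac{344174}{3}\right)} = \left(- \frac{171365581495}{407019}\right) \left(- \frac{3}{344174}\right) = \frac{171365581495}{46695119102}$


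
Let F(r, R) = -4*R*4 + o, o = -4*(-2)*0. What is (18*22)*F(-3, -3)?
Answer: 19008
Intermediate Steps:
o = 0 (o = 8*0 = 0)
F(r, R) = -16*R (F(r, R) = -4*R*4 + 0 = -16*R + 0 = -16*R)
(18*22)*F(-3, -3) = (18*22)*(-16*(-3)) = 396*48 = 19008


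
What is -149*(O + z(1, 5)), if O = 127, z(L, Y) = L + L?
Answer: -19221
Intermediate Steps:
z(L, Y) = 2*L
-149*(O + z(1, 5)) = -149*(127 + 2*1) = -149*(127 + 2) = -149*129 = -19221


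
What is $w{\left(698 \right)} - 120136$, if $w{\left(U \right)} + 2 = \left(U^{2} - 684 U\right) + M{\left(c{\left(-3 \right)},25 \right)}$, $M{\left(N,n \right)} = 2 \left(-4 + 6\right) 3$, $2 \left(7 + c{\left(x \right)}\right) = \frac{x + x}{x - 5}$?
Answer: $-110354$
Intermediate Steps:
$c{\left(x \right)} = -7 + \frac{x}{-5 + x}$ ($c{\left(x \right)} = -7 + \frac{\left(x + x\right) \frac{1}{x - 5}}{2} = -7 + \frac{2 x \frac{1}{-5 + x}}{2} = -7 + \frac{x}{-5 + x}$)
$M{\left(N,n \right)} = 12$ ($M{\left(N,n \right)} = 2 \cdot 2 \cdot 3 = 4 \cdot 3 = 12$)
$w{\left(U \right)} = 10 + U^{2} - 684 U$ ($w{\left(U \right)} = -2 + \left(\left(U^{2} - 684 U\right) + 12\right) = -2 + \left(12 + U^{2} - 684 U\right) = 10 + U^{2} - 684 U$)
$w{\left(698 \right)} - 120136 = \left(10 + 698^{2} - 477432\right) - 120136 = \left(10 + 487204 - 477432\right) - 120136 = 9782 - 120136 = -110354$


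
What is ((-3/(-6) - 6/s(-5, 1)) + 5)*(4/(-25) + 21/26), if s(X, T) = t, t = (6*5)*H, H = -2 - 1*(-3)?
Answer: 22313/6500 ≈ 3.4328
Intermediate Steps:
H = 1 (H = -2 + 3 = 1)
t = 30 (t = (6*5)*1 = 30*1 = 30)
s(X, T) = 30
((-3/(-6) - 6/s(-5, 1)) + 5)*(4/(-25) + 21/26) = ((-3/(-6) - 6/30) + 5)*(4/(-25) + 21/26) = ((-3*(-⅙) - 6*1/30) + 5)*(4*(-1/25) + 21*(1/26)) = ((½ - ⅕) + 5)*(-4/25 + 21/26) = (3/10 + 5)*(421/650) = (53/10)*(421/650) = 22313/6500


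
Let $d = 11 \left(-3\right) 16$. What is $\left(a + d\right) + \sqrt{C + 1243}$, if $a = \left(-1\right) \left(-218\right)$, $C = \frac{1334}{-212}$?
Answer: $-310 + \frac{\sqrt{13895646}}{106} \approx -274.83$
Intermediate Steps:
$C = - \frac{667}{106}$ ($C = 1334 \left(- \frac{1}{212}\right) = - \frac{667}{106} \approx -6.2924$)
$a = 218$
$d = -528$ ($d = \left(-33\right) 16 = -528$)
$\left(a + d\right) + \sqrt{C + 1243} = \left(218 - 528\right) + \sqrt{- \frac{667}{106} + 1243} = -310 + \sqrt{\frac{131091}{106}} = -310 + \frac{\sqrt{13895646}}{106}$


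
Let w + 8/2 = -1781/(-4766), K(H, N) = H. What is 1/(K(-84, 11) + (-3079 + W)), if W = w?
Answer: -4766/15092141 ≈ -0.00031579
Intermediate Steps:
w = -17283/4766 (w = -4 - 1781/(-4766) = -4 - 1781*(-1/4766) = -4 + 1781/4766 = -17283/4766 ≈ -3.6263)
W = -17283/4766 ≈ -3.6263
1/(K(-84, 11) + (-3079 + W)) = 1/(-84 + (-3079 - 17283/4766)) = 1/(-84 - 14691797/4766) = 1/(-15092141/4766) = -4766/15092141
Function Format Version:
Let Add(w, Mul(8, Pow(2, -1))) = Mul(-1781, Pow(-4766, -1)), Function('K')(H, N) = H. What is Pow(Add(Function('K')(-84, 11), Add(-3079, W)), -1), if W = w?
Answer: Rational(-4766, 15092141) ≈ -0.00031579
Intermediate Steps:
w = Rational(-17283, 4766) (w = Add(-4, Mul(-1781, Pow(-4766, -1))) = Add(-4, Mul(-1781, Rational(-1, 4766))) = Add(-4, Rational(1781, 4766)) = Rational(-17283, 4766) ≈ -3.6263)
W = Rational(-17283, 4766) ≈ -3.6263
Pow(Add(Function('K')(-84, 11), Add(-3079, W)), -1) = Pow(Add(-84, Add(-3079, Rational(-17283, 4766))), -1) = Pow(Add(-84, Rational(-14691797, 4766)), -1) = Pow(Rational(-15092141, 4766), -1) = Rational(-4766, 15092141)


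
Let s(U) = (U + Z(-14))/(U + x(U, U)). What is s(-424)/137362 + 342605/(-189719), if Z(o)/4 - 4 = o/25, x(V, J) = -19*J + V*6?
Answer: -374134340289379/207178441160100 ≈ -1.8059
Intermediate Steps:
x(V, J) = -19*J + 6*V
Z(o) = 16 + 4*o/25 (Z(o) = 16 + 4*(o/25) = 16 + 4*o/25)
s(U) = -(344/25 + U)/(12*U) (s(U) = (U + (16 + (4/25)*(-14)))/(U + (-19*U + 6*U)) = (U + (16 - 56/25))/(U - 13*U) = (U + 344/25)/((-12*U)) = (344/25 + U)*(-1/(12*U)) = -(344/25 + U)/(12*U))
s(-424)/137362 + 342605/(-189719) = ((1/300)*(-344 - 25*(-424))/(-424))/137362 + 342605/(-189719) = ((1/300)*(-1/424)*(-344 + 10600))*(1/137362) + 342605*(-1/189719) = ((1/300)*(-1/424)*10256)*(1/137362) - 342605/189719 = -641/7950*1/137362 - 342605/189719 = -641/1092027900 - 342605/189719 = -374134340289379/207178441160100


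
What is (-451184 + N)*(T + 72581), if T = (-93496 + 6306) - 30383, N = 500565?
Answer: -2221749952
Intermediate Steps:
T = -117573 (T = -87190 - 30383 = -117573)
(-451184 + N)*(T + 72581) = (-451184 + 500565)*(-117573 + 72581) = 49381*(-44992) = -2221749952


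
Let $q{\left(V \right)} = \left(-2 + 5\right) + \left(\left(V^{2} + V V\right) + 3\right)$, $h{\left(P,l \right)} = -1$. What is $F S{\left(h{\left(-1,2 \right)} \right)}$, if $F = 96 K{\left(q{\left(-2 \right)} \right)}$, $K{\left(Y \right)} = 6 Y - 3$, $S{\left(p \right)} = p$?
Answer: $-7776$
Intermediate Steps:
$q{\left(V \right)} = 6 + 2 V^{2}$ ($q{\left(V \right)} = 3 + \left(\left(V^{2} + V^{2}\right) + 3\right) = 3 + \left(2 V^{2} + 3\right) = 3 + \left(3 + 2 V^{2}\right) = 6 + 2 V^{2}$)
$K{\left(Y \right)} = -3 + 6 Y$
$F = 7776$ ($F = 96 \left(-3 + 6 \left(6 + 2 \left(-2\right)^{2}\right)\right) = 96 \left(-3 + 6 \left(6 + 2 \cdot 4\right)\right) = 96 \left(-3 + 6 \left(6 + 8\right)\right) = 96 \left(-3 + 6 \cdot 14\right) = 96 \left(-3 + 84\right) = 96 \cdot 81 = 7776$)
$F S{\left(h{\left(-1,2 \right)} \right)} = 7776 \left(-1\right) = -7776$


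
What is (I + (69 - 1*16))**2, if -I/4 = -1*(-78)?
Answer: 67081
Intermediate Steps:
I = -312 (I = -(-4)*(-78) = -4*78 = -312)
(I + (69 - 1*16))**2 = (-312 + (69 - 1*16))**2 = (-312 + (69 - 16))**2 = (-312 + 53)**2 = (-259)**2 = 67081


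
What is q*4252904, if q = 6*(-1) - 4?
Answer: -42529040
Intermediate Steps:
q = -10 (q = -6 - 4 = -10)
q*4252904 = -10*4252904 = -42529040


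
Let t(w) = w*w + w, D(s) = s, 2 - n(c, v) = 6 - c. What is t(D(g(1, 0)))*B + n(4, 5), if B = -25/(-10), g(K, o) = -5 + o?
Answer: 50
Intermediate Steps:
n(c, v) = -4 + c (n(c, v) = 2 - (6 - c) = 2 + (-6 + c) = -4 + c)
B = 5/2 (B = -25*(-1/10) = 5/2 ≈ 2.5000)
t(w) = w + w**2 (t(w) = w**2 + w = w + w**2)
t(D(g(1, 0)))*B + n(4, 5) = ((-5 + 0)*(1 + (-5 + 0)))*(5/2) + (-4 + 4) = -5*(1 - 5)*(5/2) + 0 = -5*(-4)*(5/2) + 0 = 20*(5/2) + 0 = 50 + 0 = 50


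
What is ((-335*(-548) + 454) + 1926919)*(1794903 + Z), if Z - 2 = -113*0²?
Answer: 3788960094465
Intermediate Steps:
Z = 2 (Z = 2 - 113*0² = 2 - 113*0 = 2 + 0 = 2)
((-335*(-548) + 454) + 1926919)*(1794903 + Z) = ((-335*(-548) + 454) + 1926919)*(1794903 + 2) = ((183580 + 454) + 1926919)*1794905 = (184034 + 1926919)*1794905 = 2110953*1794905 = 3788960094465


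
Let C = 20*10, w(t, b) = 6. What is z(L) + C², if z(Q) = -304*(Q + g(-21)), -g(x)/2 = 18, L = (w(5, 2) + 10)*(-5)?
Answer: 75264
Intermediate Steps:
C = 200
L = -80 (L = (6 + 10)*(-5) = 16*(-5) = -80)
g(x) = -36 (g(x) = -2*18 = -36)
z(Q) = 10944 - 304*Q (z(Q) = -304*(Q - 36) = -304*(-36 + Q) = 10944 - 304*Q)
z(L) + C² = (10944 - 304*(-80)) + 200² = (10944 + 24320) + 40000 = 35264 + 40000 = 75264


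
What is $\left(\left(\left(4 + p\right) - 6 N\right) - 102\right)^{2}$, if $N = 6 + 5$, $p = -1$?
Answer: $27225$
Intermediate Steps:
$N = 11$
$\left(\left(\left(4 + p\right) - 6 N\right) - 102\right)^{2} = \left(\left(\left(4 - 1\right) - 66\right) - 102\right)^{2} = \left(\left(3 - 66\right) - 102\right)^{2} = \left(-63 - 102\right)^{2} = \left(-165\right)^{2} = 27225$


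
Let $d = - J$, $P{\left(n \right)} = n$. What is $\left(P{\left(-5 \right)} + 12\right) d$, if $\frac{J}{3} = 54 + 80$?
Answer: $-2814$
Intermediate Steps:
$J = 402$ ($J = 3 \left(54 + 80\right) = 3 \cdot 134 = 402$)
$d = -402$ ($d = \left(-1\right) 402 = -402$)
$\left(P{\left(-5 \right)} + 12\right) d = \left(-5 + 12\right) \left(-402\right) = 7 \left(-402\right) = -2814$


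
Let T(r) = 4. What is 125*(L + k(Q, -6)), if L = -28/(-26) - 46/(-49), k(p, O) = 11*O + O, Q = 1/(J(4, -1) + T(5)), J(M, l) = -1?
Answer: -5572500/637 ≈ -8748.0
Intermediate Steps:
Q = ⅓ (Q = 1/(-1 + 4) = 1/3 = ⅓ ≈ 0.33333)
k(p, O) = 12*O
L = 1284/637 (L = -28*(-1/26) - 46*(-1/49) = 14/13 + 46/49 = 1284/637 ≈ 2.0157)
125*(L + k(Q, -6)) = 125*(1284/637 + 12*(-6)) = 125*(1284/637 - 72) = 125*(-44580/637) = -5572500/637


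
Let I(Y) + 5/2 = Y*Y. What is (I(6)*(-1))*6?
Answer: -201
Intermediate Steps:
I(Y) = -5/2 + Y**2 (I(Y) = -5/2 + Y*Y = -5/2 + Y**2)
(I(6)*(-1))*6 = ((-5/2 + 6**2)*(-1))*6 = ((-5/2 + 36)*(-1))*6 = ((67/2)*(-1))*6 = -67/2*6 = -201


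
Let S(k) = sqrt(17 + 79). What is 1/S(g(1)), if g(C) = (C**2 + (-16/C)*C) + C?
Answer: sqrt(6)/24 ≈ 0.10206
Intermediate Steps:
g(C) = -16 + C + C**2 (g(C) = (C**2 - 16) + C = (-16 + C**2) + C = -16 + C + C**2)
S(k) = 4*sqrt(6) (S(k) = sqrt(96) = 4*sqrt(6))
1/S(g(1)) = 1/(4*sqrt(6)) = sqrt(6)/24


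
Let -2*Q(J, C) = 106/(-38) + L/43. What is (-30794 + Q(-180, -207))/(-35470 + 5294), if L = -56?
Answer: 50314053/49307584 ≈ 1.0204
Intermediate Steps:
Q(J, C) = 3343/1634 (Q(J, C) = -(106/(-38) - 56/43)/2 = -(106*(-1/38) - 56*1/43)/2 = -(-53/19 - 56/43)/2 = -½*(-3343/817) = 3343/1634)
(-30794 + Q(-180, -207))/(-35470 + 5294) = (-30794 + 3343/1634)/(-35470 + 5294) = -50314053/1634/(-30176) = -50314053/1634*(-1/30176) = 50314053/49307584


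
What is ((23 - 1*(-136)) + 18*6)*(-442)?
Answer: -118014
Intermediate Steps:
((23 - 1*(-136)) + 18*6)*(-442) = ((23 + 136) + 108)*(-442) = (159 + 108)*(-442) = 267*(-442) = -118014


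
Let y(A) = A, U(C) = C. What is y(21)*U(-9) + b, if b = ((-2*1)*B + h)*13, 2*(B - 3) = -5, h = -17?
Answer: -423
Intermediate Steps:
B = 1/2 (B = 3 + (1/2)*(-5) = 3 - 5/2 = 1/2 ≈ 0.50000)
b = -234 (b = (-2*1*(1/2) - 17)*13 = (-2*1/2 - 17)*13 = (-1 - 17)*13 = -18*13 = -234)
y(21)*U(-9) + b = 21*(-9) - 234 = -189 - 234 = -423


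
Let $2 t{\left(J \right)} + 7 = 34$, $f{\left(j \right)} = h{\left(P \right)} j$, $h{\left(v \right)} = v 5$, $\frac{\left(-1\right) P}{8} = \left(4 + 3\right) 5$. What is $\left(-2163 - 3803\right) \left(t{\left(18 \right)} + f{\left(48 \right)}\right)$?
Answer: $400834659$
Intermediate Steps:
$P = -280$ ($P = - 8 \left(4 + 3\right) 5 = - 8 \cdot 7 \cdot 5 = \left(-8\right) 35 = -280$)
$h{\left(v \right)} = 5 v$
$f{\left(j \right)} = - 1400 j$ ($f{\left(j \right)} = 5 \left(-280\right) j = - 1400 j$)
$t{\left(J \right)} = \frac{27}{2}$ ($t{\left(J \right)} = - \frac{7}{2} + \frac{1}{2} \cdot 34 = - \frac{7}{2} + 17 = \frac{27}{2}$)
$\left(-2163 - 3803\right) \left(t{\left(18 \right)} + f{\left(48 \right)}\right) = \left(-2163 - 3803\right) \left(\frac{27}{2} - 67200\right) = - 5966 \left(\frac{27}{2} - 67200\right) = \left(-5966\right) \left(- \frac{134373}{2}\right) = 400834659$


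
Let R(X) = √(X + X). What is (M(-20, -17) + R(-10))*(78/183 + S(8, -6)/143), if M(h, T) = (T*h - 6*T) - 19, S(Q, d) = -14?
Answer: 1211472/8723 + 5728*I*√5/8723 ≈ 138.88 + 1.4683*I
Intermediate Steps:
M(h, T) = -19 - 6*T + T*h (M(h, T) = (-6*T + T*h) - 19 = -19 - 6*T + T*h)
R(X) = √2*√X (R(X) = √(2*X) = √2*√X)
(M(-20, -17) + R(-10))*(78/183 + S(8, -6)/143) = ((-19 - 6*(-17) - 17*(-20)) + √2*√(-10))*(78/183 - 14/143) = ((-19 + 102 + 340) + √2*(I*√10))*(78*(1/183) - 14*1/143) = (423 + 2*I*√5)*(26/61 - 14/143) = (423 + 2*I*√5)*(2864/8723) = 1211472/8723 + 5728*I*√5/8723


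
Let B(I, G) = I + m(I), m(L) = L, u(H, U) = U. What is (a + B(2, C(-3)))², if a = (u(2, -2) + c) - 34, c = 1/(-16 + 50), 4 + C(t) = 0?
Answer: 1181569/1156 ≈ 1022.1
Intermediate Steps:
C(t) = -4 (C(t) = -4 + 0 = -4)
c = 1/34 ≈ 0.029412
B(I, G) = 2*I (B(I, G) = I + I = 2*I)
a = -1223/34 (a = (-2 + 1/34) - 34 = -67/34 - 34 = -1223/34 ≈ -35.971)
(a + B(2, C(-3)))² = (-1223/34 + 2*2)² = (-1223/34 + 4)² = (-1087/34)² = 1181569/1156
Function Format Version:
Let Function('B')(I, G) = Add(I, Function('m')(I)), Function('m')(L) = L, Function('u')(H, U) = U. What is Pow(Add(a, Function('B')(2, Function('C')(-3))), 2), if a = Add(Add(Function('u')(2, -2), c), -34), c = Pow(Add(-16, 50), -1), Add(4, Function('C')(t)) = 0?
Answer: Rational(1181569, 1156) ≈ 1022.1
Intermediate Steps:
Function('C')(t) = -4 (Function('C')(t) = Add(-4, 0) = -4)
c = Rational(1, 34) (c = Pow(34, -1) = Rational(1, 34) ≈ 0.029412)
Function('B')(I, G) = Mul(2, I) (Function('B')(I, G) = Add(I, I) = Mul(2, I))
a = Rational(-1223, 34) (a = Add(Add(-2, Rational(1, 34)), -34) = Add(Rational(-67, 34), -34) = Rational(-1223, 34) ≈ -35.971)
Pow(Add(a, Function('B')(2, Function('C')(-3))), 2) = Pow(Add(Rational(-1223, 34), Mul(2, 2)), 2) = Pow(Add(Rational(-1223, 34), 4), 2) = Pow(Rational(-1087, 34), 2) = Rational(1181569, 1156)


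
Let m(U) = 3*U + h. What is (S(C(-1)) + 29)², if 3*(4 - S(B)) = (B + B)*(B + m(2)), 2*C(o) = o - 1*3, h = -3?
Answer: 10609/9 ≈ 1178.8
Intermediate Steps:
m(U) = -3 + 3*U (m(U) = 3*U - 3 = -3 + 3*U)
C(o) = -3/2 + o/2 (C(o) = (o - 1*3)/2 = (o - 3)/2 = (-3 + o)/2 = -3/2 + o/2)
S(B) = 4 - 2*B*(3 + B)/3 (S(B) = 4 - (B + B)*(B + (-3 + 3*2))/3 = 4 - 2*B*(B + (-3 + 6))/3 = 4 - 2*B*(B + 3)/3 = 4 - 2*B*(3 + B)/3)
(S(C(-1)) + 29)² = ((4 - 2*(-3/2 + (½)*(-1)) - 2*(-3/2 + (½)*(-1))²/3) + 29)² = ((4 - 2*(-3/2 - ½) - 2*(-3/2 - ½)²/3) + 29)² = ((4 - 2*(-2) - ⅔*(-2)²) + 29)² = ((4 + 4 - ⅔*4) + 29)² = ((4 + 4 - 8/3) + 29)² = (16/3 + 29)² = (103/3)² = 10609/9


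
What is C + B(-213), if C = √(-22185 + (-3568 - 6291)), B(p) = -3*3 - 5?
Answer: -14 + 2*I*√8011 ≈ -14.0 + 179.01*I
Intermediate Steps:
B(p) = -14 (B(p) = -9 - 5 = -14)
C = 2*I*√8011 (C = √(-22185 - 9859) = √(-32044) = 2*I*√8011 ≈ 179.01*I)
C + B(-213) = 2*I*√8011 - 14 = -14 + 2*I*√8011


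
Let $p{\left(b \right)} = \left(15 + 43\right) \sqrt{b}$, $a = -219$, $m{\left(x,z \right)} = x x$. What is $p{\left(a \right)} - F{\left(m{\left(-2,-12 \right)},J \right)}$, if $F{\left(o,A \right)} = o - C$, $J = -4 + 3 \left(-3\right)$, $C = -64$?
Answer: $-68 + 58 i \sqrt{219} \approx -68.0 + 858.32 i$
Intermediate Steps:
$m{\left(x,z \right)} = x^{2}$
$p{\left(b \right)} = 58 \sqrt{b}$
$J = -13$ ($J = -4 - 9 = -13$)
$F{\left(o,A \right)} = 64 + o$ ($F{\left(o,A \right)} = o - -64 = o + 64 = 64 + o$)
$p{\left(a \right)} - F{\left(m{\left(-2,-12 \right)},J \right)} = 58 \sqrt{-219} - \left(64 + \left(-2\right)^{2}\right) = 58 i \sqrt{219} - \left(64 + 4\right) = 58 i \sqrt{219} - 68 = -68 + 58 i \sqrt{219}$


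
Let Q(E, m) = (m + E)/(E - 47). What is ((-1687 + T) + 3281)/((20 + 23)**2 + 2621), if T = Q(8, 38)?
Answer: 6212/17433 ≈ 0.35634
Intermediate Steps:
Q(E, m) = (E + m)/(-47 + E)
T = -46/39 (T = (8 + 38)/(-47 + 8) = 46/(-39) = -1/39*46 = -46/39 ≈ -1.1795)
((-1687 + T) + 3281)/((20 + 23)**2 + 2621) = ((-1687 - 46/39) + 3281)/((20 + 23)**2 + 2621) = (-65839/39 + 3281)/(43**2 + 2621) = 62120/(39*(1849 + 2621)) = (62120/39)/4470 = (62120/39)*(1/4470) = 6212/17433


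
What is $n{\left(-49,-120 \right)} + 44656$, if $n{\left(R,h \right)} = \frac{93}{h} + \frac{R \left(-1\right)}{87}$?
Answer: $\frac{155402143}{3480} \approx 44656.0$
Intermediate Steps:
$n{\left(R,h \right)} = \frac{93}{h} - \frac{R}{87}$ ($n{\left(R,h \right)} = \frac{93}{h} + - R \frac{1}{87} = \frac{93}{h} - \frac{R}{87}$)
$n{\left(-49,-120 \right)} + 44656 = \left(\frac{93}{-120} - - \frac{49}{87}\right) + 44656 = \left(93 \left(- \frac{1}{120}\right) + \frac{49}{87}\right) + 44656 = \left(- \frac{31}{40} + \frac{49}{87}\right) + 44656 = - \frac{737}{3480} + 44656 = \frac{155402143}{3480}$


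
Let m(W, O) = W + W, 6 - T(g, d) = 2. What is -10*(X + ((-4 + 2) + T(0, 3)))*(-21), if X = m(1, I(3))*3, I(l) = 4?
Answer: 1680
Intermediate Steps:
T(g, d) = 4 (T(g, d) = 6 - 1*2 = 6 - 2 = 4)
m(W, O) = 2*W
X = 6 (X = (2*1)*3 = 2*3 = 6)
-10*(X + ((-4 + 2) + T(0, 3)))*(-21) = -10*(6 + ((-4 + 2) + 4))*(-21) = -10*(6 + (-2 + 4))*(-21) = -10*(6 + 2)*(-21) = -10*8*(-21) = -80*(-21) = 1680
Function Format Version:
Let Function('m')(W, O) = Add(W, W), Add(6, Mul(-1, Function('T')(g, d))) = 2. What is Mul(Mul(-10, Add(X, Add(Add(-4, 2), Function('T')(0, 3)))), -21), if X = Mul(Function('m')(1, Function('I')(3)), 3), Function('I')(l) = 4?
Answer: 1680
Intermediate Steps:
Function('T')(g, d) = 4 (Function('T')(g, d) = Add(6, Mul(-1, 2)) = Add(6, -2) = 4)
Function('m')(W, O) = Mul(2, W)
X = 6 (X = Mul(Mul(2, 1), 3) = Mul(2, 3) = 6)
Mul(Mul(-10, Add(X, Add(Add(-4, 2), Function('T')(0, 3)))), -21) = Mul(Mul(-10, Add(6, Add(Add(-4, 2), 4))), -21) = Mul(Mul(-10, Add(6, Add(-2, 4))), -21) = Mul(Mul(-10, Add(6, 2)), -21) = Mul(Mul(-10, 8), -21) = Mul(-80, -21) = 1680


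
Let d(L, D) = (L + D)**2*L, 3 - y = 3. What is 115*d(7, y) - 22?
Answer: 39423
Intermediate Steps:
y = 0 (y = 3 - 1*3 = 3 - 3 = 0)
d(L, D) = L*(D + L)**2 (d(L, D) = (D + L)**2*L = L*(D + L)**2)
115*d(7, y) - 22 = 115*(7*(0 + 7)**2) - 22 = 115*(7*7**2) - 22 = 115*(7*49) - 22 = 115*343 - 22 = 39445 - 22 = 39423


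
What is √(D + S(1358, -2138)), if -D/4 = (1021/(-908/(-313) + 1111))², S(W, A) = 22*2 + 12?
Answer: 2*√1599678374885/348651 ≈ 7.2553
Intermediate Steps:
S(W, A) = 56 (S(W, A) = 44 + 12 = 56)
D = -408507609316/121557519801 (D = -4*1042441/(-908/(-313) + 1111)² = -4*1042441/(-908*(-1/313) + 1111)² = -4*1042441/(908/313 + 1111)² = -4*(1021/(348651/313))² = -4*(1021*(313/348651))² = -4*(319573/348651)² = -4*102126902329/121557519801 = -408507609316/121557519801 ≈ -3.3606)
√(D + S(1358, -2138)) = √(-408507609316/121557519801 + 56) = √(6398713499540/121557519801) = 2*√1599678374885/348651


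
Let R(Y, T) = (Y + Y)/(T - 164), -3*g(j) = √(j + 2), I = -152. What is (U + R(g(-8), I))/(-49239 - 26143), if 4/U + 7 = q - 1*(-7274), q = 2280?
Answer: -2/359835977 - I*√6/35731068 ≈ -5.5581e-9 - 6.8554e-8*I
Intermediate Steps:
U = 4/9547 (U = 4/(-7 + (2280 - 1*(-7274))) = 4/(-7 + (2280 + 7274)) = 4/(-7 + 9554) = 4/9547 ≈ 0.00041898)
g(j) = -√(2 + j)/3 (g(j) = -√(j + 2)/3 = -√(2 + j)/3)
R(Y, T) = 2*Y/(-164 + T) (R(Y, T) = (2*Y)/(-164 + T) = 2*Y/(-164 + T))
(U + R(g(-8), I))/(-49239 - 26143) = (4/9547 + 2*(-√(2 - 8)/3)/(-164 - 152))/(-49239 - 26143) = (4/9547 + 2*(-I*√6/3)/(-316))/(-75382) = (4/9547 + 2*(-I*√6/3)*(-1/316))*(-1/75382) = (4/9547 + I*√6/474)*(-1/75382) = -2/359835977 - I*√6/35731068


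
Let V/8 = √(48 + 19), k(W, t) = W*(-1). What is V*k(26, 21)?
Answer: -208*√67 ≈ -1702.6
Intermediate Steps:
k(W, t) = -W
V = 8*√67 (V = 8*√(48 + 19) = 8*√67 ≈ 65.483)
V*k(26, 21) = (8*√67)*(-1*26) = (8*√67)*(-26) = -208*√67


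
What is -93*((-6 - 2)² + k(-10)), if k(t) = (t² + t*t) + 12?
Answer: -25668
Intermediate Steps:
k(t) = 12 + 2*t² (k(t) = (t² + t²) + 12 = 2*t² + 12 = 12 + 2*t²)
-93*((-6 - 2)² + k(-10)) = -93*((-6 - 2)² + (12 + 2*(-10)²)) = -93*((-8)² + (12 + 2*100)) = -93*(64 + (12 + 200)) = -93*(64 + 212) = -93*276 = -25668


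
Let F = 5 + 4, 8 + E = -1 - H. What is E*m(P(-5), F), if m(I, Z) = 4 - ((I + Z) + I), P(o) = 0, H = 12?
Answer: 105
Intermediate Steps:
E = -21 (E = -8 + (-1 - 1*12) = -8 + (-1 - 12) = -8 - 13 = -21)
F = 9
m(I, Z) = 4 - Z - 2*I (m(I, Z) = 4 - (Z + 2*I) = 4 + (-Z - 2*I) = 4 - Z - 2*I)
E*m(P(-5), F) = -21*(4 - 1*9 - 2*0) = -21*(4 - 9 + 0) = -21*(-5) = 105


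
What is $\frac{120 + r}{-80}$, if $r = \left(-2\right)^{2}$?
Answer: $- \frac{31}{20} \approx -1.55$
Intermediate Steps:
$r = 4$
$\frac{120 + r}{-80} = \frac{120 + 4}{-80} = 124 \left(- \frac{1}{80}\right) = - \frac{31}{20}$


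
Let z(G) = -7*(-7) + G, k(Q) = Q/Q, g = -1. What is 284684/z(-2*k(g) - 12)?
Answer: 284684/35 ≈ 8133.8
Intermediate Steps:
k(Q) = 1
z(G) = 49 + G
284684/z(-2*k(g) - 12) = 284684/(49 + (-2*1 - 12)) = 284684/(49 + (-2 - 12)) = 284684/(49 - 14) = 284684/35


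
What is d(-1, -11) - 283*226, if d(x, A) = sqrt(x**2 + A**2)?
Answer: -63958 + sqrt(122) ≈ -63947.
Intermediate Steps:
d(x, A) = sqrt(A**2 + x**2)
d(-1, -11) - 283*226 = sqrt((-11)**2 + (-1)**2) - 283*226 = sqrt(121 + 1) - 63958 = sqrt(122) - 63958 = -63958 + sqrt(122)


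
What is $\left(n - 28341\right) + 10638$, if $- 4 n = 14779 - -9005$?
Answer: $-23649$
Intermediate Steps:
$n = -5946$ ($n = - \frac{14779 - -9005}{4} = - \frac{14779 + 9005}{4} = \left(- \frac{1}{4}\right) 23784 = -5946$)
$\left(n - 28341\right) + 10638 = \left(-5946 - 28341\right) + 10638 = -34287 + 10638 = -23649$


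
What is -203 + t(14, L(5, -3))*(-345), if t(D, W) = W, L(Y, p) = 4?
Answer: -1583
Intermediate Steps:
-203 + t(14, L(5, -3))*(-345) = -203 + 4*(-345) = -203 - 1380 = -1583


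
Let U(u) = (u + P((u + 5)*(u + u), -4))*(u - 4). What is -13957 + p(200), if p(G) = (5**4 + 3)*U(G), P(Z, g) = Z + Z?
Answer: 20211035643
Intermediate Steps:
P(Z, g) = 2*Z
U(u) = (-4 + u)*(u + 4*u*(5 + u)) (U(u) = (u + 2*((u + 5)*(u + u)))*(u - 4) = (u + 2*((5 + u)*(2*u)))*(-4 + u) = (u + 2*(2*u*(5 + u)))*(-4 + u) = (u + 4*u*(5 + u))*(-4 + u) = (-4 + u)*(u + 4*u*(5 + u)))
p(G) = 628*G*(-84 + 4*G**2 + 5*G) (p(G) = (5**4 + 3)*(G*(-84 + 4*G**2 + 5*G)) = (625 + 3)*(G*(-84 + 4*G**2 + 5*G)) = 628*(G*(-84 + 4*G**2 + 5*G)) = 628*G*(-84 + 4*G**2 + 5*G))
-13957 + p(200) = -13957 + 628*200*(-84 + 4*200**2 + 5*200) = -13957 + 628*200*(-84 + 4*40000 + 1000) = -13957 + 628*200*(-84 + 160000 + 1000) = -13957 + 628*200*160916 = -13957 + 20211049600 = 20211035643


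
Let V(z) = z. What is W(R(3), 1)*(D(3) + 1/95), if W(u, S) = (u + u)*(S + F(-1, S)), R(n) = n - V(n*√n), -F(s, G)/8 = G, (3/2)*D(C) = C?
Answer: -8022/95 + 8022*√3/95 ≈ 61.816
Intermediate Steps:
D(C) = 2*C/3
F(s, G) = -8*G
R(n) = n - n^(3/2) (R(n) = n - n*√n = n - n^(3/2))
W(u, S) = -14*S*u (W(u, S) = (u + u)*(S - 8*S) = (2*u)*(-7*S) = -14*S*u)
W(R(3), 1)*(D(3) + 1/95) = (-14*1*(3 - 3^(3/2)))*((⅔)*3 + 1/95) = (-14*1*(3 - 3*√3))*(2 + 1/95) = -14*1*(3 - 3*√3)*(191/95) = (-42 + 42*√3)*(191/95) = -8022/95 + 8022*√3/95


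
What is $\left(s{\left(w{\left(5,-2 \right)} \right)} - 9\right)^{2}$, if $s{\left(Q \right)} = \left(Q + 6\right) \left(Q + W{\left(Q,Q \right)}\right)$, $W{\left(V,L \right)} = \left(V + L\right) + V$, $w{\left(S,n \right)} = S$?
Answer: $44521$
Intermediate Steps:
$W{\left(V,L \right)} = L + 2 V$ ($W{\left(V,L \right)} = \left(L + V\right) + V = L + 2 V$)
$s{\left(Q \right)} = 4 Q \left(6 + Q\right)$ ($s{\left(Q \right)} = \left(Q + 6\right) \left(Q + \left(Q + 2 Q\right)\right) = \left(6 + Q\right) \left(Q + 3 Q\right) = \left(6 + Q\right) 4 Q = 4 Q \left(6 + Q\right)$)
$\left(s{\left(w{\left(5,-2 \right)} \right)} - 9\right)^{2} = \left(4 \cdot 5 \left(6 + 5\right) - 9\right)^{2} = \left(4 \cdot 5 \cdot 11 - 9\right)^{2} = \left(220 - 9\right)^{2} = 211^{2} = 44521$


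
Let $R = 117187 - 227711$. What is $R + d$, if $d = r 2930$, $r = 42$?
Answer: $12536$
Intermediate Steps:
$d = 123060$ ($d = 42 \cdot 2930 = 123060$)
$R = -110524$
$R + d = -110524 + 123060 = 12536$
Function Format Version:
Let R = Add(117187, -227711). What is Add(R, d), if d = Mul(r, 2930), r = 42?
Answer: 12536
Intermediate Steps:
d = 123060 (d = Mul(42, 2930) = 123060)
R = -110524
Add(R, d) = Add(-110524, 123060) = 12536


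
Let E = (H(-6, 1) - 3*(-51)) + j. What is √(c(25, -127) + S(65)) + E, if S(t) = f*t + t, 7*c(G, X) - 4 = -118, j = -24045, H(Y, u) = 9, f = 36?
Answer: -23883 + √117047/7 ≈ -23834.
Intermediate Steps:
c(G, X) = -114/7 (c(G, X) = 4/7 + (⅐)*(-118) = 4/7 - 118/7 = -114/7)
S(t) = 37*t (S(t) = 36*t + t = 37*t)
E = -23883 (E = (9 - 3*(-51)) - 24045 = (9 + 153) - 24045 = 162 - 24045 = -23883)
√(c(25, -127) + S(65)) + E = √(-114/7 + 37*65) - 23883 = √(-114/7 + 2405) - 23883 = √(16721/7) - 23883 = √117047/7 - 23883 = -23883 + √117047/7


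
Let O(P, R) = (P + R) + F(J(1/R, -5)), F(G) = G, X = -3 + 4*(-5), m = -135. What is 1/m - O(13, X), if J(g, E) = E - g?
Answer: 46417/3105 ≈ 14.949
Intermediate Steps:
X = -23 (X = -3 - 20 = -23)
O(P, R) = -5 + P + R - 1/R (O(P, R) = (P + R) + (-5 - 1/R) = -5 + P + R - 1/R)
1/m - O(13, X) = 1/(-135) - (-5 + 13 - 23 - 1/(-23)) = -1/135 - (-5 + 13 - 23 - 1*(-1/23)) = -1/135 - (-5 + 13 - 23 + 1/23) = -1/135 - 1*(-344/23) = -1/135 + 344/23 = 46417/3105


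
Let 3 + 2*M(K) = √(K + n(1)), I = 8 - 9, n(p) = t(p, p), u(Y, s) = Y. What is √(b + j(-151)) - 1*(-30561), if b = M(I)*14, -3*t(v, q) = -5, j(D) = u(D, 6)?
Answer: 30561 + √(-1548 + 21*√6)/3 ≈ 30561.0 + 12.895*I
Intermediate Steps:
j(D) = D
t(v, q) = 5/3 (t(v, q) = -⅓*(-5) = 5/3)
n(p) = 5/3
I = -1
M(K) = -3/2 + √(5/3 + K)/2 (M(K) = -3/2 + √(K + 5/3)/2 = -3/2 + √(5/3 + K)/2)
b = -21 + 7*√6/3 (b = (-3/2 + √(15 + 9*(-1))/6)*14 = (-3/2 + √(15 - 9)/6)*14 = (-3/2 + √6/6)*14 = -21 + 7*√6/3 ≈ -15.285)
√(b + j(-151)) - 1*(-30561) = √((-21 + 7*√6/3) - 151) - 1*(-30561) = √(-172 + 7*√6/3) + 30561 = 30561 + √(-172 + 7*√6/3)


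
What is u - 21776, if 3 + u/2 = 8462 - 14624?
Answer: -34106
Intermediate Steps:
u = -12330 (u = -6 + 2*(8462 - 14624) = -6 + 2*(-6162) = -6 - 12324 = -12330)
u - 21776 = -12330 - 21776 = -34106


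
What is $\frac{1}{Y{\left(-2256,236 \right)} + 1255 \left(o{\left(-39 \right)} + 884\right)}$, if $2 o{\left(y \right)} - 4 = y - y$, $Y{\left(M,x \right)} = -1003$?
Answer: $\frac{1}{1110927} \approx 9.0015 \cdot 10^{-7}$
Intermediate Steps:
$o{\left(y \right)} = 2$ ($o{\left(y \right)} = 2 + \frac{y - y}{2} = 2 + \frac{1}{2} \cdot 0 = 2 + 0 = 2$)
$\frac{1}{Y{\left(-2256,236 \right)} + 1255 \left(o{\left(-39 \right)} + 884\right)} = \frac{1}{-1003 + 1255 \left(2 + 884\right)} = \frac{1}{-1003 + 1255 \cdot 886} = \frac{1}{-1003 + 1111930} = \frac{1}{1110927}$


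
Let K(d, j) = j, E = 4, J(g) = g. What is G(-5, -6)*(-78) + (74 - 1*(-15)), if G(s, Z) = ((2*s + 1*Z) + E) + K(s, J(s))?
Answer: 1415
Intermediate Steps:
G(s, Z) = 4 + Z + 3*s (G(s, Z) = ((2*s + 1*Z) + 4) + s = ((2*s + Z) + 4) + s = ((Z + 2*s) + 4) + s = (4 + Z + 2*s) + s = 4 + Z + 3*s)
G(-5, -6)*(-78) + (74 - 1*(-15)) = (4 - 6 + 3*(-5))*(-78) + (74 - 1*(-15)) = (4 - 6 - 15)*(-78) + (74 + 15) = -17*(-78) + 89 = 1326 + 89 = 1415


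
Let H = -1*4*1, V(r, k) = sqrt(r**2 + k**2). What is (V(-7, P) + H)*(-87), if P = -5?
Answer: 348 - 87*sqrt(74) ≈ -400.40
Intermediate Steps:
V(r, k) = sqrt(k**2 + r**2)
H = -4 (H = -4*1 = -4)
(V(-7, P) + H)*(-87) = (sqrt((-5)**2 + (-7)**2) - 4)*(-87) = (sqrt(25 + 49) - 4)*(-87) = (sqrt(74) - 4)*(-87) = (-4 + sqrt(74))*(-87) = 348 - 87*sqrt(74)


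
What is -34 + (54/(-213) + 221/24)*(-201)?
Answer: -1041665/568 ≈ -1833.9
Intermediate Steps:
-34 + (54/(-213) + 221/24)*(-201) = -34 + (54*(-1/213) + 221*(1/24))*(-201) = -34 + (-18/71 + 221/24)*(-201) = -34 + (15259/1704)*(-201) = -34 - 1022353/568 = -1041665/568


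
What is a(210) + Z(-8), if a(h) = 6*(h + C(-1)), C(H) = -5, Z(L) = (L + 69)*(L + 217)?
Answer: 13979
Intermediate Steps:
Z(L) = (69 + L)*(217 + L)
a(h) = -30 + 6*h (a(h) = 6*(h - 5) = 6*(-5 + h) = -30 + 6*h)
a(210) + Z(-8) = (-30 + 6*210) + (14973 + (-8)² + 286*(-8)) = (-30 + 1260) + (14973 + 64 - 2288) = 1230 + 12749 = 13979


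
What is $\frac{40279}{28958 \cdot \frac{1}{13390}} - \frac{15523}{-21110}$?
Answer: $\frac{5692914232067}{305651690} \approx 18626.0$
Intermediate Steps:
$\frac{40279}{28958 \cdot \frac{1}{13390}} - \frac{15523}{-21110} = \frac{40279}{28958 \cdot \frac{1}{13390}} - - \frac{15523}{21110} = \frac{40279}{\frac{14479}{6695}} + \frac{15523}{21110} = 40279 \cdot \frac{6695}{14479} + \frac{15523}{21110} = \frac{269667905}{14479} + \frac{15523}{21110} = \frac{5692914232067}{305651690}$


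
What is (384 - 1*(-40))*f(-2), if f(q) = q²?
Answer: 1696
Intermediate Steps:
(384 - 1*(-40))*f(-2) = (384 - 1*(-40))*(-2)² = (384 + 40)*4 = 424*4 = 1696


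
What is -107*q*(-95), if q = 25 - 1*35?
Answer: -101650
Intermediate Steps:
q = -10 (q = 25 - 35 = -10)
-107*q*(-95) = -107*(-10)*(-95) = 1070*(-95) = -101650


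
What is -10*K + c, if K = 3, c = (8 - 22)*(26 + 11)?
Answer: -548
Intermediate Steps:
c = -518 (c = -14*37 = -518)
-10*K + c = -10*3 - 518 = -30 - 518 = -548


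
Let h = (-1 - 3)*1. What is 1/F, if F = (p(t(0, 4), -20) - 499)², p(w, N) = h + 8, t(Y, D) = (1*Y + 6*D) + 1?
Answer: 1/245025 ≈ 4.0812e-6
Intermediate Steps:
h = -4 (h = -4*1 = -4)
t(Y, D) = 1 + Y + 6*D (t(Y, D) = (Y + 6*D) + 1 = 1 + Y + 6*D)
p(w, N) = 4 (p(w, N) = -4 + 8 = 4)
F = 245025 (F = (4 - 499)² = (-495)² = 245025)
1/F = 1/245025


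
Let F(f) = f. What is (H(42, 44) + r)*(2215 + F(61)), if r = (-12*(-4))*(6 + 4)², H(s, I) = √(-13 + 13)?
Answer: 10924800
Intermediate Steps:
H(s, I) = 0 (H(s, I) = √0 = 0)
r = 4800 (r = 48*10² = 48*100 = 4800)
(H(42, 44) + r)*(2215 + F(61)) = (0 + 4800)*(2215 + 61) = 4800*2276 = 10924800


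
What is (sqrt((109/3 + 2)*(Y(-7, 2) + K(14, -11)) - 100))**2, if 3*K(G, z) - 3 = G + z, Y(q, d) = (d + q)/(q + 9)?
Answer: -715/6 ≈ -119.17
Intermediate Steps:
Y(q, d) = (d + q)/(9 + q)
K(G, z) = 1 + G/3 + z/3 (K(G, z) = 1 + (G + z)/3 = 1 + (G/3 + z/3) = 1 + G/3 + z/3)
(sqrt((109/3 + 2)*(Y(-7, 2) + K(14, -11)) - 100))**2 = (sqrt((109/3 + 2)*((2 - 7)/(9 - 7) + (1 + (1/3)*14 + (1/3)*(-11))) - 100))**2 = (sqrt((109*(1/3) + 2)*(-5/2 + (1 + 14/3 - 11/3)) - 100))**2 = (sqrt((109/3 + 2)*((1/2)*(-5) + 2) - 100))**2 = (sqrt(115*(-5/2 + 2)/3 - 100))**2 = (sqrt((115/3)*(-1/2) - 100))**2 = (sqrt(-115/6 - 100))**2 = (sqrt(-715/6))**2 = (I*sqrt(4290)/6)**2 = -715/6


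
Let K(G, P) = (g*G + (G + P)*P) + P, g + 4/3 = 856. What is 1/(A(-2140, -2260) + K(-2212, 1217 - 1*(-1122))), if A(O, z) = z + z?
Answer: -3/4786952 ≈ -6.2670e-7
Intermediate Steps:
g = 2564/3 (g = -4/3 + 856 = 2564/3 ≈ 854.67)
A(O, z) = 2*z
K(G, P) = P + 2564*G/3 + P*(G + P) (K(G, P) = (2564*G/3 + (G + P)*P) + P = (2564*G/3 + P*(G + P)) + P = P + 2564*G/3 + P*(G + P))
1/(A(-2140, -2260) + K(-2212, 1217 - 1*(-1122))) = 1/(2*(-2260) + ((1217 - 1*(-1122)) + (1217 - 1*(-1122))² + (2564/3)*(-2212) - 2212*(1217 - 1*(-1122)))) = 1/(-4520 + ((1217 + 1122) + (1217 + 1122)² - 5671568/3 - 2212*(1217 + 1122))) = 1/(-4520 + (2339 + 2339² - 5671568/3 - 2212*2339)) = 1/(-4520 + (2339 + 5470921 - 5671568/3 - 5173868)) = 1/(-4520 - 4773392/3) = 1/(-4786952/3) = -3/4786952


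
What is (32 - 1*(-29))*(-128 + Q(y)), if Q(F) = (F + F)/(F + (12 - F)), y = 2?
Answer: -23363/3 ≈ -7787.7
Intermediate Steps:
Q(F) = F/6 (Q(F) = (2*F)/12 = (2*F)*(1/12) = F/6)
(32 - 1*(-29))*(-128 + Q(y)) = (32 - 1*(-29))*(-128 + (⅙)*2) = (32 + 29)*(-128 + ⅓) = 61*(-383/3) = -23363/3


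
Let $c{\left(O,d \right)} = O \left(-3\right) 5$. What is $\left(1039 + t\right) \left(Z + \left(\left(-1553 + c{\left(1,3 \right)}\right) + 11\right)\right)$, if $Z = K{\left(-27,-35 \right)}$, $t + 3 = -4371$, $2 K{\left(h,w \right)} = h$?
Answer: $\frac{10475235}{2} \approx 5.2376 \cdot 10^{6}$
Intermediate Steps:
$K{\left(h,w \right)} = \frac{h}{2}$
$t = -4374$ ($t = -3 - 4371 = -4374$)
$c{\left(O,d \right)} = - 15 O$ ($c{\left(O,d \right)} = - 3 O 5 = - 15 O$)
$Z = - \frac{27}{2}$ ($Z = \frac{1}{2} \left(-27\right) = - \frac{27}{2} \approx -13.5$)
$\left(1039 + t\right) \left(Z + \left(\left(-1553 + c{\left(1,3 \right)}\right) + 11\right)\right) = \left(1039 - 4374\right) \left(- \frac{27}{2} + \left(\left(-1553 - 15\right) + 11\right)\right) = - 3335 \left(- \frac{27}{2} + \left(\left(-1553 - 15\right) + 11\right)\right) = - 3335 \left(- \frac{27}{2} + \left(-1568 + 11\right)\right) = - 3335 \left(- \frac{27}{2} - 1557\right) = \left(-3335\right) \left(- \frac{3141}{2}\right) = \frac{10475235}{2}$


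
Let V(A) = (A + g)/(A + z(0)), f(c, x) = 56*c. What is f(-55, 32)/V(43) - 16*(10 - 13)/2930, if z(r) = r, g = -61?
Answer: 97012516/13185 ≈ 7357.8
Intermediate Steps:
V(A) = (-61 + A)/A (V(A) = (A - 61)/(A + 0) = (-61 + A)/A)
f(-55, 32)/V(43) - 16*(10 - 13)/2930 = (56*(-55))/(((-61 + 43)/43)) - 16*(10 - 13)/2930 = -3080/((1/43)*(-18)) - 16*(-3)*(1/2930) = -3080/(-18/43) + 48*(1/2930) = -3080*(-43/18) + 24/1465 = 66220/9 + 24/1465 = 97012516/13185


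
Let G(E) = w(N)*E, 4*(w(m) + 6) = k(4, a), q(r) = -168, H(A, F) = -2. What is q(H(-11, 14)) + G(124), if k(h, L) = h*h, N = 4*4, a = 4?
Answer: -416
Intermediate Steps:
N = 16
k(h, L) = h**2
w(m) = -2 (w(m) = -6 + (1/4)*4**2 = -6 + (1/4)*16 = -6 + 4 = -2)
G(E) = -2*E
q(H(-11, 14)) + G(124) = -168 - 2*124 = -168 - 248 = -416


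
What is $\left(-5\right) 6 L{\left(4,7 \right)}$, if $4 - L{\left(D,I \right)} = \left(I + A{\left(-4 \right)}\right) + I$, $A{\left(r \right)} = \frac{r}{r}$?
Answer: $330$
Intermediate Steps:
$A{\left(r \right)} = 1$
$L{\left(D,I \right)} = 3 - 2 I$ ($L{\left(D,I \right)} = 4 - \left(\left(I + 1\right) + I\right) = 4 - \left(\left(1 + I\right) + I\right) = 4 - \left(1 + 2 I\right) = 3 - 2 I$)
$\left(-5\right) 6 L{\left(4,7 \right)} = \left(-5\right) 6 \left(3 - 14\right) = - 30 \left(3 - 14\right) = \left(-30\right) \left(-11\right) = 330$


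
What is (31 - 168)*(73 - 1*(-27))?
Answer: -13700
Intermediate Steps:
(31 - 168)*(73 - 1*(-27)) = -137*(73 + 27) = -137*100 = -13700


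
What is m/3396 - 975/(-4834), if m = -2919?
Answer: -1799891/2736044 ≈ -0.65784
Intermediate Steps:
m/3396 - 975/(-4834) = -2919/3396 - 975/(-4834) = -2919*1/3396 - 975*(-1/4834) = -973/1132 + 975/4834 = -1799891/2736044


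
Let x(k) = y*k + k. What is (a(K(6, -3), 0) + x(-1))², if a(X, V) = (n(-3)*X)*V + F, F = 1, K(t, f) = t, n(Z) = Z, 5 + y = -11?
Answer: 256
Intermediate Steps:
y = -16 (y = -5 - 11 = -16)
a(X, V) = 1 - 3*V*X (a(X, V) = (-3*X)*V + 1 = -3*V*X + 1 = 1 - 3*V*X)
x(k) = -15*k (x(k) = -16*k + k = -15*k)
(a(K(6, -3), 0) + x(-1))² = ((1 - 3*0*6) - 15*(-1))² = ((1 + 0) + 15)² = (1 + 15)² = 16² = 256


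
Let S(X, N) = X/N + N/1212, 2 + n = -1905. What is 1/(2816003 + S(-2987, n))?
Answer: 2311284/6508582661447 ≈ 3.5511e-7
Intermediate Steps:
n = -1907 (n = -2 - 1905 = -1907)
S(X, N) = N/1212 + X/N (S(X, N) = X/N + N*(1/1212) = X/N + N/1212 = N/1212 + X/N)
1/(2816003 + S(-2987, n)) = 1/(2816003 + ((1/1212)*(-1907) - 2987/(-1907))) = 1/(2816003 + (-1907/1212 - 2987*(-1/1907))) = 1/(2816003 + (-1907/1212 + 2987/1907)) = 1/(2816003 - 16405/2311284) = 1/(6508582661447/2311284) = 2311284/6508582661447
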